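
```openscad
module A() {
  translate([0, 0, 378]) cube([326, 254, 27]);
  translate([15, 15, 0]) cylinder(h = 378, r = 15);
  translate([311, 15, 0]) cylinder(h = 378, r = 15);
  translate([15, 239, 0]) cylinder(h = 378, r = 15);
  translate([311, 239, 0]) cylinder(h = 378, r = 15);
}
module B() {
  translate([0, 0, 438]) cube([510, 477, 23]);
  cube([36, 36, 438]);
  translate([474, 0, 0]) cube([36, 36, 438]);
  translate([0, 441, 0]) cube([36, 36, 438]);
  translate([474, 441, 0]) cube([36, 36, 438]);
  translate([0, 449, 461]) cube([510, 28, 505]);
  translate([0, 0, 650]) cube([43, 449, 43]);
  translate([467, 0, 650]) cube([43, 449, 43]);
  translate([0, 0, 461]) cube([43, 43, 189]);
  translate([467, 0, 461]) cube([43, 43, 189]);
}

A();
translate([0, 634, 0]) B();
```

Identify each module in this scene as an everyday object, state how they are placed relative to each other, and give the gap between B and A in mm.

A is a stool. B is a chair. The chair is on the floor beside the stool on its +y side. The gap between the chair and the stool is 380 mm.

The chair's nearest face is 380 mm from the stool's +y face.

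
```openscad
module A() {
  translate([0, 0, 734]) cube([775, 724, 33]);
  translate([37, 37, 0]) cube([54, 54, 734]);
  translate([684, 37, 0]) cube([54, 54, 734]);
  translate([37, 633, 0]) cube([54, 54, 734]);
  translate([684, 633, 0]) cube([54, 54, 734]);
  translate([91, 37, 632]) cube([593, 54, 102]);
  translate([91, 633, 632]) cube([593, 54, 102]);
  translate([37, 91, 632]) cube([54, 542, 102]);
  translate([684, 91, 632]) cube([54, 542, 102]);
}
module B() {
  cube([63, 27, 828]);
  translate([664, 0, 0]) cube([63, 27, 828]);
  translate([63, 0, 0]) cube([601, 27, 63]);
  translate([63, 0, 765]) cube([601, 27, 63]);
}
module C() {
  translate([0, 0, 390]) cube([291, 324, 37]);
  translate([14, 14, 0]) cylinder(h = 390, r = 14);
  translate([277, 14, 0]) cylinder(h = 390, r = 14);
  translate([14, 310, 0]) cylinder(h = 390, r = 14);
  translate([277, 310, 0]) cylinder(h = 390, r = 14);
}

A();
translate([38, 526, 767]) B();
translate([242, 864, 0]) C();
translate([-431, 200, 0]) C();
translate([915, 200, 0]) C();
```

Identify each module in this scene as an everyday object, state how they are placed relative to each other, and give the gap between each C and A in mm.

Each stool's nearest face is 140 mm from the table's bounding box.

A is a table. B is a picture frame. C is a stool. The picture frame is on top of the table. Three stools sit around the table at the +y, −x, +x sides. The gap between each stool and the table is 140 mm.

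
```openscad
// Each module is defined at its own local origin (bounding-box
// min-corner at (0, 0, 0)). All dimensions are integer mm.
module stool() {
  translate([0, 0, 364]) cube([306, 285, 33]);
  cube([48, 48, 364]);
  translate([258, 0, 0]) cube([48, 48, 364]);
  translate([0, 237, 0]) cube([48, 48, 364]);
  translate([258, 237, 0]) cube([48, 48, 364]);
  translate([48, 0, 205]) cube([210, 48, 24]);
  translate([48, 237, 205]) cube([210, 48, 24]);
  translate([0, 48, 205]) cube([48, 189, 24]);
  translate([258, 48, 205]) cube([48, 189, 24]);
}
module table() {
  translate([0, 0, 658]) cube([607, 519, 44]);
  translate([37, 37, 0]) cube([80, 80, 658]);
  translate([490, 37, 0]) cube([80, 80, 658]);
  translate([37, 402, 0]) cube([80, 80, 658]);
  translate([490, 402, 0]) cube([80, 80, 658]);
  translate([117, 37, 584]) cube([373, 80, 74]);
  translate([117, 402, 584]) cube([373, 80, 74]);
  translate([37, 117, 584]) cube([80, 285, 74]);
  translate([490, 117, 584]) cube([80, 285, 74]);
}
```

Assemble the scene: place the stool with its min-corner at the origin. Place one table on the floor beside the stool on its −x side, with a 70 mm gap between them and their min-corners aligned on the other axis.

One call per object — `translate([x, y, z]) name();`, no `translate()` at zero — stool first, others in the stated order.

stool();
translate([-677, 0, 0]) table();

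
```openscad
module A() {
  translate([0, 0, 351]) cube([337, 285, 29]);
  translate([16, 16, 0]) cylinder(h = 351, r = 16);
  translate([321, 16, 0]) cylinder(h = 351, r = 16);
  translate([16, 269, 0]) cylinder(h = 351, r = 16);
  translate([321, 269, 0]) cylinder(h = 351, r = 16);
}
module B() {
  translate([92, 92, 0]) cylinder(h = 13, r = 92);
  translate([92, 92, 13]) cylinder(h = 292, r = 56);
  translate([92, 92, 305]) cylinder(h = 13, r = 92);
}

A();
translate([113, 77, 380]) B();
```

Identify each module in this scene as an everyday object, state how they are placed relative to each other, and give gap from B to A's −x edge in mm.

A is a stool. B is a spool. The spool is on top of the stool. The gap from the spool to the stool's −x edge is 113 mm.

The spool's min-x is at 113; the stool's min-x is 0; gap = 113 mm.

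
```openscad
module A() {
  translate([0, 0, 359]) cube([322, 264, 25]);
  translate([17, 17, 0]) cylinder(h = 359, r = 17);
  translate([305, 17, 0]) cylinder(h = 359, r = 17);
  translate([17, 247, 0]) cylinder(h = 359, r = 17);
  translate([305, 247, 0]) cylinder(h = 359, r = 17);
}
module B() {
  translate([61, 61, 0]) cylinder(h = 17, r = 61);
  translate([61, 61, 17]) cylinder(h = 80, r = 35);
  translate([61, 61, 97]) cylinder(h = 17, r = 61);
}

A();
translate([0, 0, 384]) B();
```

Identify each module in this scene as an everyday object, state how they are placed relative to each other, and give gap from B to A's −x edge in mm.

The spool's min-x is at 0; the stool's min-x is 0; gap = 0 mm.

A is a stool. B is a spool. The spool is on top of the stool. The gap from the spool to the stool's −x edge is 0 mm.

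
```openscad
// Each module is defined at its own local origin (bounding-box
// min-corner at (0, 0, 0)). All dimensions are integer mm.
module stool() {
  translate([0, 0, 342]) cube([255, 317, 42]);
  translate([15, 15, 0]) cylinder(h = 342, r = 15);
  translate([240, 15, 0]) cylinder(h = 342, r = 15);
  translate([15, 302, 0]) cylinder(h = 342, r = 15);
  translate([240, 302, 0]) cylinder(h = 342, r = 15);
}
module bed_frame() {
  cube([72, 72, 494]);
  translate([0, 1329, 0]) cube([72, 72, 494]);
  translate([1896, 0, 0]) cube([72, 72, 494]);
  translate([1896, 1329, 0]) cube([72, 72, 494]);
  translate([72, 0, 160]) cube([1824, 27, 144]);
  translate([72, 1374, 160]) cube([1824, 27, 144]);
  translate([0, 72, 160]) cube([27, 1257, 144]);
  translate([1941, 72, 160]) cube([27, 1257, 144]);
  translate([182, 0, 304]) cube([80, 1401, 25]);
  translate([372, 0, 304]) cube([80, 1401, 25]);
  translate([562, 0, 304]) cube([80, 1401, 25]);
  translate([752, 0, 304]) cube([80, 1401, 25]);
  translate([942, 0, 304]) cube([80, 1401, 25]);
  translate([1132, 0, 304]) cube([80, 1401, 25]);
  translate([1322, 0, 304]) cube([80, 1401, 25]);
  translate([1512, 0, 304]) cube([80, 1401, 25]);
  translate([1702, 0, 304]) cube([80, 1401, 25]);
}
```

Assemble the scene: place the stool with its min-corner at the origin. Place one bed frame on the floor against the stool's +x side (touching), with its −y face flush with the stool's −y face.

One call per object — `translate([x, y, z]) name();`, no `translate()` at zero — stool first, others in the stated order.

stool();
translate([255, 0, 0]) bed_frame();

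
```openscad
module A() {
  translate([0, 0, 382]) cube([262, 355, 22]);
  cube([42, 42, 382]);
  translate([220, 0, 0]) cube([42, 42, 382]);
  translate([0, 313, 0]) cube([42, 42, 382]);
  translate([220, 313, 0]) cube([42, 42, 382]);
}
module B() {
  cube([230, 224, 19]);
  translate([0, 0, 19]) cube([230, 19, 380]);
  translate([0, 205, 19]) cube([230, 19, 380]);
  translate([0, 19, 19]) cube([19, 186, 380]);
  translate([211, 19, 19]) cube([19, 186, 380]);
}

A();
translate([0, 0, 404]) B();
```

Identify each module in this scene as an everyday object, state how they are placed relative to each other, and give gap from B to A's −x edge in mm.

The open box's min-x is at 0; the stool's min-x is 0; gap = 0 mm.

A is a stool. B is an open box. The open box is on top of the stool. The gap from the open box to the stool's −x edge is 0 mm.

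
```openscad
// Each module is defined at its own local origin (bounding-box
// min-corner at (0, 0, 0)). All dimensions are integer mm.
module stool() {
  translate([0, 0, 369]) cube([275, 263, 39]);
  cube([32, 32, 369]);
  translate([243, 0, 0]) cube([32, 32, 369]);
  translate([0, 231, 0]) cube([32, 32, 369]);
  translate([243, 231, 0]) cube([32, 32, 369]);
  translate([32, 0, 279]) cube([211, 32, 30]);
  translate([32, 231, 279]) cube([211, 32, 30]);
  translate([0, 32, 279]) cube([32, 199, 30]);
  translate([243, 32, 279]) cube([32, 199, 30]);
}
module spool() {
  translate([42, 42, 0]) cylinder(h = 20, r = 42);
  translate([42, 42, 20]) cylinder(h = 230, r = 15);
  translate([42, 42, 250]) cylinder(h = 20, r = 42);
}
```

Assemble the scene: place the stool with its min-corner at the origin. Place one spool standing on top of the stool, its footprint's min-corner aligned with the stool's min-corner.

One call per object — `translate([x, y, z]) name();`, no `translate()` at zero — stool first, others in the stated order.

stool();
translate([0, 0, 408]) spool();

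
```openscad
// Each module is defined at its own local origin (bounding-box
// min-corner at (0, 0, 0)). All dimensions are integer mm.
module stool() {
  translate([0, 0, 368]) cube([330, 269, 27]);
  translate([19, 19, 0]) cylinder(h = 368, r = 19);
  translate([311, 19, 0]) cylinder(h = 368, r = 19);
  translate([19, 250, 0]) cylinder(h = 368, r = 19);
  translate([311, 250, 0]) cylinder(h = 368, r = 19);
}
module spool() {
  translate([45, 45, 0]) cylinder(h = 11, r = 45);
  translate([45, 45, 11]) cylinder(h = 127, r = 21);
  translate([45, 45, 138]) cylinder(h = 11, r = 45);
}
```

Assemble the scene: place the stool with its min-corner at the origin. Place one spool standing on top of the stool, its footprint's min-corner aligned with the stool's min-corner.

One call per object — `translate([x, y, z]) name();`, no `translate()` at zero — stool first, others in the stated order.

stool();
translate([0, 0, 395]) spool();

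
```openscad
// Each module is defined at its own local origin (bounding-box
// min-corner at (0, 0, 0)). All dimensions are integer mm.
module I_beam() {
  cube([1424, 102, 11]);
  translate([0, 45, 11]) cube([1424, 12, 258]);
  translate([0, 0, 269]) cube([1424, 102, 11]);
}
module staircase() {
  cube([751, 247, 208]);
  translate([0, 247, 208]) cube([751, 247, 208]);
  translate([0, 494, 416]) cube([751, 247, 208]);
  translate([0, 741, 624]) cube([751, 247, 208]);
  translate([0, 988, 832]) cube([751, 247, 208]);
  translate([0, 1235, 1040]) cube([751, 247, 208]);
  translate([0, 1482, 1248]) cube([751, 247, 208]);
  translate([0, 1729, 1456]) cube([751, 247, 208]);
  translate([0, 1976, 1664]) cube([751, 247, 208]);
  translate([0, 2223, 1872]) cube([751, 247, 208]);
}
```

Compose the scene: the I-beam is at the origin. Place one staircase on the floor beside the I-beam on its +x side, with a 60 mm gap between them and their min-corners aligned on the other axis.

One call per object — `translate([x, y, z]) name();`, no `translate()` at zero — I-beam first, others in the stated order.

I_beam();
translate([1484, 0, 0]) staircase();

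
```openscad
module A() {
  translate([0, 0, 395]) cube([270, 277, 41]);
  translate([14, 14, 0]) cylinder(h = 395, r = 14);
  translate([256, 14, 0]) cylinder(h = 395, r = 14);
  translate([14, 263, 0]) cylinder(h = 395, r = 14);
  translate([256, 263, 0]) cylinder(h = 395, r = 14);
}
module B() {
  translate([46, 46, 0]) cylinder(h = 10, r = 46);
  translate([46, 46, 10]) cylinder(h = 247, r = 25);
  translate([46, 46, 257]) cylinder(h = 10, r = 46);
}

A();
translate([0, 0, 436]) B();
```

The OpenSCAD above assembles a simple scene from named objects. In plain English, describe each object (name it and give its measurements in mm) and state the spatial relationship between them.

A is a simple wooden stool: a rectangular seat 270 mm (x) by 277 mm (y), 41 mm thick, top face at z = 436 mm, on four round legs, each 28 mm in diameter. The legs rest on z = 0, each leg's axis is inset half a diameter from the nearest pair of seat edges (so the leg's bounding box is flush with the corner).

B is a spool: two coaxial disc flanges of radius 46 mm and thickness 10 mm, joined by a core cylinder of radius 25 mm and height 247 mm. The lower flange rests on z = 0 and the three cylinders share a vertical axis.

The spool is on top of the stool.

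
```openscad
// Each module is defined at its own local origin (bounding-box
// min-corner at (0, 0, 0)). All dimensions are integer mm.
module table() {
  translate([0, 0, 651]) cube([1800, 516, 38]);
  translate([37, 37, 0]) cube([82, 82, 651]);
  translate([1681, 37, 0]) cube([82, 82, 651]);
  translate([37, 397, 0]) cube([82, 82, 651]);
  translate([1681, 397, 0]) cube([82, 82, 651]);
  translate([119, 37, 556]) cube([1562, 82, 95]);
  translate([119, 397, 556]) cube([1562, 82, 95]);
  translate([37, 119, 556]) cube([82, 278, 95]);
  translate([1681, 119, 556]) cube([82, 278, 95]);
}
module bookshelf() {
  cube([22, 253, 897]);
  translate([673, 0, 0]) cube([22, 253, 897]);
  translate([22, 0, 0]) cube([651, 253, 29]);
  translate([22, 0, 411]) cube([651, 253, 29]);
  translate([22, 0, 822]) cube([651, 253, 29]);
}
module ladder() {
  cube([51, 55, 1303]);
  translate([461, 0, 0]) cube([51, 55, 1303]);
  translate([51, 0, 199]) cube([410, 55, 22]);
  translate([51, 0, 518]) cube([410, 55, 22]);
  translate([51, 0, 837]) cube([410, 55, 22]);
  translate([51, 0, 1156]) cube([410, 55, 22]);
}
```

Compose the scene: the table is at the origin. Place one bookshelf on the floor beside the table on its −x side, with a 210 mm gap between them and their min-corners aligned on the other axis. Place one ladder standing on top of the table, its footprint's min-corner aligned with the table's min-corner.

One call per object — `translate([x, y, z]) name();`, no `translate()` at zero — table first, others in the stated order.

table();
translate([-905, 0, 0]) bookshelf();
translate([0, 0, 689]) ladder();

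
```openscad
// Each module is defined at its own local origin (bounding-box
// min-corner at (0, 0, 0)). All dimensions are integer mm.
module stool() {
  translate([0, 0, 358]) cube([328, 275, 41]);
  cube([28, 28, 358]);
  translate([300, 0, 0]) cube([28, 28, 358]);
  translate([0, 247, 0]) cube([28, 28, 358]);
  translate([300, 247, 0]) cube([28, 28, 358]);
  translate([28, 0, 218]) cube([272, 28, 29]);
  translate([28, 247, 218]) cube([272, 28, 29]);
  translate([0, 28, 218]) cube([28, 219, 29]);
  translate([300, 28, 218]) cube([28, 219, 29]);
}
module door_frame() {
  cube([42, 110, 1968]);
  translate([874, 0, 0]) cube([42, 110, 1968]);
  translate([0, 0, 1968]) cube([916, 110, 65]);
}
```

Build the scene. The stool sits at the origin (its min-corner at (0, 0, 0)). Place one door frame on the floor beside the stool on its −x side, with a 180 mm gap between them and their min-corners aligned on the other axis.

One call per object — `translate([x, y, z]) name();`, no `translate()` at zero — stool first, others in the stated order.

stool();
translate([-1096, 0, 0]) door_frame();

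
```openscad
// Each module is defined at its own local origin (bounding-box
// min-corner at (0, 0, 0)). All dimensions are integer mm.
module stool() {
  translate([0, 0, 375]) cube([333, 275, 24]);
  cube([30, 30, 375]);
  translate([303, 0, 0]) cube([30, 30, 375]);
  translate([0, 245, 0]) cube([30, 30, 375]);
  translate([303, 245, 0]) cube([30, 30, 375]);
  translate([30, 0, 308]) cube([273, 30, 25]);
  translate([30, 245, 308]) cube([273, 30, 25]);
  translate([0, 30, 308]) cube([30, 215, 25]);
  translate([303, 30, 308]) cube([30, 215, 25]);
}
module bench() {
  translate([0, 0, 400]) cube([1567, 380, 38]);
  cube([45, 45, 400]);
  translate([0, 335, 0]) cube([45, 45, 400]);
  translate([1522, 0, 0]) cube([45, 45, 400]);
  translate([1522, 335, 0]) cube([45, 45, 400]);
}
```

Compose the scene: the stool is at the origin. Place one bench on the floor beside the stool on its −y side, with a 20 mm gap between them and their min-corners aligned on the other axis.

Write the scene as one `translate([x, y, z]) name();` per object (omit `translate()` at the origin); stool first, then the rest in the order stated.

stool();
translate([0, -400, 0]) bench();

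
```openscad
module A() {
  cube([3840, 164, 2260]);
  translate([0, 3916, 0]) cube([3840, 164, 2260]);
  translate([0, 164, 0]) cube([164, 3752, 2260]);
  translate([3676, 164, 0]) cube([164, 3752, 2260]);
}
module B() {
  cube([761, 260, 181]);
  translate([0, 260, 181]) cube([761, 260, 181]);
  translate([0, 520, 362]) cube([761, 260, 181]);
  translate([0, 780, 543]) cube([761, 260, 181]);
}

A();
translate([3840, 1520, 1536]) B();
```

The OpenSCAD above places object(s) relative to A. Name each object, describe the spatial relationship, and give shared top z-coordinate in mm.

Both tops at z = 2260 mm.

A is a house frame. B is a staircase. The staircase is beside the house frame with their tops flush at z = 2260. The shared top z-coordinate is 2260 mm.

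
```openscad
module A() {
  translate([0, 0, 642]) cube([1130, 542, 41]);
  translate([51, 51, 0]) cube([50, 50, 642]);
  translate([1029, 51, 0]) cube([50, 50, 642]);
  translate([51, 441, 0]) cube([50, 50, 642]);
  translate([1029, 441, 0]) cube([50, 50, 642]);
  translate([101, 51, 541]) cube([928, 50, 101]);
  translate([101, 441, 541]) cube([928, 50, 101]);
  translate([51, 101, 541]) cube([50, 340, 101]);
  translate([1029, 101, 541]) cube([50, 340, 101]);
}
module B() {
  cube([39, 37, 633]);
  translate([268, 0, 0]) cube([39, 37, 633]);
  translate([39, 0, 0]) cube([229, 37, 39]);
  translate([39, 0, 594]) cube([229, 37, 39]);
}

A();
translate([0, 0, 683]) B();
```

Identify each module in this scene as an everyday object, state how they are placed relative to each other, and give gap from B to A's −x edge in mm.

The picture frame's min-x is at 0; the table's min-x is 0; gap = 0 mm.

A is a table. B is a picture frame. The picture frame is on top of the table. The gap from the picture frame to the table's −x edge is 0 mm.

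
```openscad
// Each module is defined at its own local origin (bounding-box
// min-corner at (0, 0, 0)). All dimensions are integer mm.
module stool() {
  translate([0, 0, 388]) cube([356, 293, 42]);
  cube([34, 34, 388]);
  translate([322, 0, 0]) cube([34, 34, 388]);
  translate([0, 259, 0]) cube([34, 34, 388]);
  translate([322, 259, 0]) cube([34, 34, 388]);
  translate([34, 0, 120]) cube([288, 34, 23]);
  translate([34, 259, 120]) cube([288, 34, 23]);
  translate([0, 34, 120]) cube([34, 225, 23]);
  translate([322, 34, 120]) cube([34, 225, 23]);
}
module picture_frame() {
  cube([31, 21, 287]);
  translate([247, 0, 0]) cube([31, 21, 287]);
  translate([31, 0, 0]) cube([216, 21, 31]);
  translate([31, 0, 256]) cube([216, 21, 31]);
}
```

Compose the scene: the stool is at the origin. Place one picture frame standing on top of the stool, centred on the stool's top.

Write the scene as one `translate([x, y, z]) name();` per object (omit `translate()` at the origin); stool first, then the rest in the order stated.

stool();
translate([39, 136, 430]) picture_frame();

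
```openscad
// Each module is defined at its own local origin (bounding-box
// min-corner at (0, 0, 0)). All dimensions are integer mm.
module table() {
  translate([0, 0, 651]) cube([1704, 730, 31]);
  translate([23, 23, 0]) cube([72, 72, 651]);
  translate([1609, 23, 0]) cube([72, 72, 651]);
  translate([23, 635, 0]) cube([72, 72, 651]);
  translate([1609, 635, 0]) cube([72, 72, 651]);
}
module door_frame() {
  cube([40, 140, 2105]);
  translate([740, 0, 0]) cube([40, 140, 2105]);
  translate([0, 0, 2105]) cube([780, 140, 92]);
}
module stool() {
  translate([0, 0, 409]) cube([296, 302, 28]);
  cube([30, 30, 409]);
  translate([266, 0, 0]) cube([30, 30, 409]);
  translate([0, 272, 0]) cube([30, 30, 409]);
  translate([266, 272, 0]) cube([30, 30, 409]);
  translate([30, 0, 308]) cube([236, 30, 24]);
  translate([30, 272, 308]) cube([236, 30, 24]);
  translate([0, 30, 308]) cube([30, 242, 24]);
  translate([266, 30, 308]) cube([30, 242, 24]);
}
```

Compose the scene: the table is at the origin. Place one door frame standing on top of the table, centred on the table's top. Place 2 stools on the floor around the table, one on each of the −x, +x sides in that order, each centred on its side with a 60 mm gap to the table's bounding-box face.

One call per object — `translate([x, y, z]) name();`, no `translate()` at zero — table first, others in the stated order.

table();
translate([462, 295, 682]) door_frame();
translate([-356, 214, 0]) stool();
translate([1764, 214, 0]) stool();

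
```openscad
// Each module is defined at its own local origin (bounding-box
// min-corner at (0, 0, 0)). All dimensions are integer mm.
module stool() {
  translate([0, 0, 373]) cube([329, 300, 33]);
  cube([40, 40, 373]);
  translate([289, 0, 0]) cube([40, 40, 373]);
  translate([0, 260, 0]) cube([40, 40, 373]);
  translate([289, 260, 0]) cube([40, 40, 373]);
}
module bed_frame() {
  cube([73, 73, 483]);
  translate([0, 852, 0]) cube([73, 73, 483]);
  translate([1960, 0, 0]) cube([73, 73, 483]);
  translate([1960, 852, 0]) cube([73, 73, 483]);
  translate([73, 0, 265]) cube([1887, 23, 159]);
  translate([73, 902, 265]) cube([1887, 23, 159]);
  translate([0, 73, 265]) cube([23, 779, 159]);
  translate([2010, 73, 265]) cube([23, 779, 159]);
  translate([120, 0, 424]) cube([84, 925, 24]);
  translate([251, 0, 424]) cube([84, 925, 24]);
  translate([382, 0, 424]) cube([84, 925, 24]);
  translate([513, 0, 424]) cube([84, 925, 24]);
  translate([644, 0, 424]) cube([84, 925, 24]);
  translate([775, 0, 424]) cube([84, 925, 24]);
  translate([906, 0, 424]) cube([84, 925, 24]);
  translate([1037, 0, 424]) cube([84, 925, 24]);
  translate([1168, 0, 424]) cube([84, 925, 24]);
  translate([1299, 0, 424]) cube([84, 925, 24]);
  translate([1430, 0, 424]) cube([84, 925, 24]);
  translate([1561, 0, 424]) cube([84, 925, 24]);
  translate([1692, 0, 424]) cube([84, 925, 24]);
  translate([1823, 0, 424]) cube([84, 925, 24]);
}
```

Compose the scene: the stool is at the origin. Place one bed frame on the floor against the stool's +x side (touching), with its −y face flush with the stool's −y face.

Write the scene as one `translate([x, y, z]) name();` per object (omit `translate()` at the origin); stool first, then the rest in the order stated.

stool();
translate([329, 0, 0]) bed_frame();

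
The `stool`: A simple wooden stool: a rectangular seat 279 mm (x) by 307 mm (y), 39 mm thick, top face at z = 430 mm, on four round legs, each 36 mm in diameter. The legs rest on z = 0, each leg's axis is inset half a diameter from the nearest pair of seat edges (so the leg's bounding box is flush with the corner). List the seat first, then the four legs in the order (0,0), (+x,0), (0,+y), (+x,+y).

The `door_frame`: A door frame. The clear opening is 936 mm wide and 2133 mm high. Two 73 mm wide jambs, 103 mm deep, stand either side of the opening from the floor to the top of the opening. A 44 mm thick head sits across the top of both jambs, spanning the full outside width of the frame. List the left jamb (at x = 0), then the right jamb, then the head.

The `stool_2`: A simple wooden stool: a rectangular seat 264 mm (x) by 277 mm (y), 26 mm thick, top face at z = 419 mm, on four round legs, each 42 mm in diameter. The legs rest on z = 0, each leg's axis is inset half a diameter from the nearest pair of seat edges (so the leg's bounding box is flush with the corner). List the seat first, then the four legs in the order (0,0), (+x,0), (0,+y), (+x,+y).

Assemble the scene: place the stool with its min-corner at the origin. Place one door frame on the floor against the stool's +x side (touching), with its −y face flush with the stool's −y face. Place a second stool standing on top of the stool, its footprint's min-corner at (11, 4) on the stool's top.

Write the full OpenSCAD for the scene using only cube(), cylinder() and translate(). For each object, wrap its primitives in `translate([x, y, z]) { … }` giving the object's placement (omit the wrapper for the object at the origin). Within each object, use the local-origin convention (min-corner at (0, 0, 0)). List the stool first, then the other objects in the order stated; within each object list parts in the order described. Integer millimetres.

translate([0, 0, 391]) cube([279, 307, 39]);
translate([18, 18, 0]) cylinder(h = 391, r = 18);
translate([261, 18, 0]) cylinder(h = 391, r = 18);
translate([18, 289, 0]) cylinder(h = 391, r = 18);
translate([261, 289, 0]) cylinder(h = 391, r = 18);
translate([279, 0, 0]) {
  cube([73, 103, 2133]);
  translate([1009, 0, 0]) cube([73, 103, 2133]);
  translate([0, 0, 2133]) cube([1082, 103, 44]);
}
translate([11, 4, 430]) {
  translate([0, 0, 393]) cube([264, 277, 26]);
  translate([21, 21, 0]) cylinder(h = 393, r = 21);
  translate([243, 21, 0]) cylinder(h = 393, r = 21);
  translate([21, 256, 0]) cylinder(h = 393, r = 21);
  translate([243, 256, 0]) cylinder(h = 393, r = 21);
}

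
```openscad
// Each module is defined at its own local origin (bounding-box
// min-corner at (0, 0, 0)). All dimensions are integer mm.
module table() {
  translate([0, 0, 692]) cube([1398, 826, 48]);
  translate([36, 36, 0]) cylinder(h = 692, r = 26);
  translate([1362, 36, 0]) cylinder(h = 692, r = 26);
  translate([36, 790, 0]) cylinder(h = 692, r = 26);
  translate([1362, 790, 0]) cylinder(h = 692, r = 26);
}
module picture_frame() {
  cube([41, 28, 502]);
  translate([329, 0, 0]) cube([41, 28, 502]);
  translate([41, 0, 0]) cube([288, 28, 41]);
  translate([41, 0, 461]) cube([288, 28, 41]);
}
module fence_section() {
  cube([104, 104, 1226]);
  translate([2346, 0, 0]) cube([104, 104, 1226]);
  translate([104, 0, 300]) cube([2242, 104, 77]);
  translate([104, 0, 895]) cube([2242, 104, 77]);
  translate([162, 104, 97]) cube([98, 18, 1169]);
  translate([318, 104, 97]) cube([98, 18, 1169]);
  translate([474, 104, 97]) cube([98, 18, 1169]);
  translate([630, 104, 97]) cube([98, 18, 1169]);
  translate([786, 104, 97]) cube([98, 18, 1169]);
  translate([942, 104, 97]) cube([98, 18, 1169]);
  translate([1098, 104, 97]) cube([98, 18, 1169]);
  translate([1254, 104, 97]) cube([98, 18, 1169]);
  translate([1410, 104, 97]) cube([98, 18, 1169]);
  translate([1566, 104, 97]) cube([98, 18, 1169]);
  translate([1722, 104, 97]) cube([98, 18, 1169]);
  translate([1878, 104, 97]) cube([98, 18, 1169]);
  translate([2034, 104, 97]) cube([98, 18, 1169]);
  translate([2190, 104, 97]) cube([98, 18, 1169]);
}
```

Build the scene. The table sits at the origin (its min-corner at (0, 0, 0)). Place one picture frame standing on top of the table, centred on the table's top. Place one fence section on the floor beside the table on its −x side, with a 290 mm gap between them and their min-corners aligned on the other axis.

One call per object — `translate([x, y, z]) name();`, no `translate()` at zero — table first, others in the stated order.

table();
translate([514, 399, 740]) picture_frame();
translate([-2740, 0, 0]) fence_section();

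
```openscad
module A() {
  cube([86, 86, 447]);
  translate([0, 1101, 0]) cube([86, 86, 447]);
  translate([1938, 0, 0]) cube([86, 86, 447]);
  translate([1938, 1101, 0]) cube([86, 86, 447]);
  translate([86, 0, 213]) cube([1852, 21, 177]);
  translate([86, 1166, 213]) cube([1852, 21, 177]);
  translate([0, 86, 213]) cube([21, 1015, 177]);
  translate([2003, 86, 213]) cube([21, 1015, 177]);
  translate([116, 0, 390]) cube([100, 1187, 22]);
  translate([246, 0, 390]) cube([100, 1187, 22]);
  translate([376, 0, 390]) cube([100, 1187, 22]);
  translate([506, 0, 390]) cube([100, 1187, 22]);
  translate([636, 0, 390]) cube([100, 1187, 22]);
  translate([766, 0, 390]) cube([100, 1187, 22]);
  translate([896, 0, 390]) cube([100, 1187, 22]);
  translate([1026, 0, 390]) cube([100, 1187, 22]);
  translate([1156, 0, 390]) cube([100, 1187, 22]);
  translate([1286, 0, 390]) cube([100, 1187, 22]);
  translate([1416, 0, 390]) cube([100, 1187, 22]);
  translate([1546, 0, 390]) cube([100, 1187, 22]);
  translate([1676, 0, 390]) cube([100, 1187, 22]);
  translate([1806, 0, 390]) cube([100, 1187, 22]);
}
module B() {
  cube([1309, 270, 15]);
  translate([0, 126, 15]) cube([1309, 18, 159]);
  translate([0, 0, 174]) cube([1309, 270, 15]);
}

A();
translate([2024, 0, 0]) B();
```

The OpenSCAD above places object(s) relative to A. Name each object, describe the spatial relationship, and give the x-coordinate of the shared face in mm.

The bed frame's +x face and the I-beam's −x face are both at x = 2024 mm.

A is a bed frame. B is an I-beam. The I-beam is against the bed frame's +x side, with their −y faces flush. The x-coordinate of the shared face is 2024 mm.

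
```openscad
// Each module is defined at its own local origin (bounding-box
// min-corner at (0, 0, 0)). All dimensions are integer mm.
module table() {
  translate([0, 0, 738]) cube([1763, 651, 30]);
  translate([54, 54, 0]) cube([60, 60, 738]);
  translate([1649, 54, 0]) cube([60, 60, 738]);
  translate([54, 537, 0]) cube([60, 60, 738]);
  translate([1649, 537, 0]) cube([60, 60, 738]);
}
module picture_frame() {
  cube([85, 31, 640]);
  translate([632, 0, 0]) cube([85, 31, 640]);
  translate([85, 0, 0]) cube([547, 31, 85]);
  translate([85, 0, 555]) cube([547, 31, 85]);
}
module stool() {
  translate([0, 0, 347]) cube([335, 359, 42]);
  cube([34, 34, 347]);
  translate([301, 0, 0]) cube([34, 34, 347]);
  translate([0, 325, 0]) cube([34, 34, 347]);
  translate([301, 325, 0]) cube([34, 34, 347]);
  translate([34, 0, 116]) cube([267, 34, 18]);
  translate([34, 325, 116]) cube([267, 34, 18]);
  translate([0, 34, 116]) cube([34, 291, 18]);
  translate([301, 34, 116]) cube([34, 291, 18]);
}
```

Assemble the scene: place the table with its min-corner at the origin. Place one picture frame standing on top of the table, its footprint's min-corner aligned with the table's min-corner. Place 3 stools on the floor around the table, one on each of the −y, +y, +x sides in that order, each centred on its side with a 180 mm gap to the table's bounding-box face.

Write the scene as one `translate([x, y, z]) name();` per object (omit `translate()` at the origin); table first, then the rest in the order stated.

table();
translate([0, 0, 768]) picture_frame();
translate([714, -539, 0]) stool();
translate([714, 831, 0]) stool();
translate([1943, 146, 0]) stool();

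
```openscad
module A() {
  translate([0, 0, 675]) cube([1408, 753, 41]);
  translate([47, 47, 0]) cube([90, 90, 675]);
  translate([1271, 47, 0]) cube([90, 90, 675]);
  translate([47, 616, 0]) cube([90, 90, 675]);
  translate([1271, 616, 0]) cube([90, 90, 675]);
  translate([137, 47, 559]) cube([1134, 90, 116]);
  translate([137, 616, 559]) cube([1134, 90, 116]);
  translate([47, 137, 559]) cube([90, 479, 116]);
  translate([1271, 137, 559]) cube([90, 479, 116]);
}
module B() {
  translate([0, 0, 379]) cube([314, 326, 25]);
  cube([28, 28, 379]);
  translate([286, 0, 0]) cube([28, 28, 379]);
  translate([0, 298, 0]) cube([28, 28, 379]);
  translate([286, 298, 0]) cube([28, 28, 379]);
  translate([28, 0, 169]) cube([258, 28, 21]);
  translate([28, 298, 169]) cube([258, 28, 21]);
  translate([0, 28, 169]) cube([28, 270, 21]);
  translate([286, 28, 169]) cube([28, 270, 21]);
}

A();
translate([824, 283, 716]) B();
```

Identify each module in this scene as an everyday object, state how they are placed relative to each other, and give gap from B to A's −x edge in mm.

The stool's min-x is at 824; the table's min-x is 0; gap = 824 mm.

A is a table. B is a stool. The stool is on top of the table. The gap from the stool to the table's −x edge is 824 mm.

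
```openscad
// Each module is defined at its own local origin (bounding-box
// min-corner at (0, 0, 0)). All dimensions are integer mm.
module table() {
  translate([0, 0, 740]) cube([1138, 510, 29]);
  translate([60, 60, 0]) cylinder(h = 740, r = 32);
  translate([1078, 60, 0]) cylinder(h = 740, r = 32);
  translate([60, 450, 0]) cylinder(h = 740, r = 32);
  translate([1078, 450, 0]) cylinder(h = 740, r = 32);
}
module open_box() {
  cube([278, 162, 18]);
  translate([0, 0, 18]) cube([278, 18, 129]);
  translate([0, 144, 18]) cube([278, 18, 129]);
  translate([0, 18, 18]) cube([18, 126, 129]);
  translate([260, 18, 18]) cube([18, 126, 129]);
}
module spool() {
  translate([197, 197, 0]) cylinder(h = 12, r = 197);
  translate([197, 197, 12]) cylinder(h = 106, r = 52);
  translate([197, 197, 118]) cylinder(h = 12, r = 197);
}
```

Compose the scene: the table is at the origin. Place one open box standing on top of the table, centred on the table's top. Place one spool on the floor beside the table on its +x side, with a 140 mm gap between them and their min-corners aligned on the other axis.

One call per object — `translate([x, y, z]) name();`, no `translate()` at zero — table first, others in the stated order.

table();
translate([430, 174, 769]) open_box();
translate([1278, 0, 0]) spool();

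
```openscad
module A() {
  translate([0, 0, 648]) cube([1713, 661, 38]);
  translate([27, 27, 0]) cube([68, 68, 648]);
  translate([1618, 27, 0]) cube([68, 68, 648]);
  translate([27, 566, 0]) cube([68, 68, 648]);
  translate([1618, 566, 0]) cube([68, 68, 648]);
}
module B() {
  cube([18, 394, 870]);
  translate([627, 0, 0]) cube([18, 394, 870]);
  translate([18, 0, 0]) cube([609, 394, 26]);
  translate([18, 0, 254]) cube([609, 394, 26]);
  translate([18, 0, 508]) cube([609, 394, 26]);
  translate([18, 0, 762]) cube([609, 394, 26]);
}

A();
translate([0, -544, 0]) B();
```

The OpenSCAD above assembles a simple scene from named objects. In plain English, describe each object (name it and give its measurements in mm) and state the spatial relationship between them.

A is a rectangular dining table. The top is 1713×661×38 mm with its upper surface at z = 686 mm. It stands on four 68×68 mm square legs, each inset 27 mm from the nearest pair of top edges, running from the floor to the underside of the top.

B is an open bookshelf. Two side panels, each 18 mm thick, 394 mm deep and 870 mm tall, stand 645 mm apart (outside-to-outside). Between them sit 4 shelves, each 26 mm thick and 394 mm deep, spanning the full gap between the sides. The bottom shelf rests on the floor (its underside at z = 0) and the clear gap between one shelf's top and the next shelf's underside is 228 mm.

The bookshelf is on the floor beside the table on its −y side.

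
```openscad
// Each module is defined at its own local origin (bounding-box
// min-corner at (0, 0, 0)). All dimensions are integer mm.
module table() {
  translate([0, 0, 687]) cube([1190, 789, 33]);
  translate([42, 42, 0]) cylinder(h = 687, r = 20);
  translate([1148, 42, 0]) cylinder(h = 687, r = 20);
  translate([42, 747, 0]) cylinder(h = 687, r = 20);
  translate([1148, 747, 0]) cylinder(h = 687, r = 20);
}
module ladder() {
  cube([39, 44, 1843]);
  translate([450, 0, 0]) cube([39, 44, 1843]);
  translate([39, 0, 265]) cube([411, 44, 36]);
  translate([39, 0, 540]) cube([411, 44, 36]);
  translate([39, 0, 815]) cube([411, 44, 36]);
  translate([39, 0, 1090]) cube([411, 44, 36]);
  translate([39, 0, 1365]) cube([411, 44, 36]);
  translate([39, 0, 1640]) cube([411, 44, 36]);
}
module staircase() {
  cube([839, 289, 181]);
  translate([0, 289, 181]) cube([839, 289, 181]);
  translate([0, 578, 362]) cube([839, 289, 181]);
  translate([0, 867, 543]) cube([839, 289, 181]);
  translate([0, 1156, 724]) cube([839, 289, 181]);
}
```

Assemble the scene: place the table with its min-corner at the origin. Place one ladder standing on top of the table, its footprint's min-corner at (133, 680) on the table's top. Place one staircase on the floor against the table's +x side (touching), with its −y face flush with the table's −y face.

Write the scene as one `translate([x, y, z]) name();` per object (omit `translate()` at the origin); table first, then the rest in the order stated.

table();
translate([133, 680, 720]) ladder();
translate([1190, 0, 0]) staircase();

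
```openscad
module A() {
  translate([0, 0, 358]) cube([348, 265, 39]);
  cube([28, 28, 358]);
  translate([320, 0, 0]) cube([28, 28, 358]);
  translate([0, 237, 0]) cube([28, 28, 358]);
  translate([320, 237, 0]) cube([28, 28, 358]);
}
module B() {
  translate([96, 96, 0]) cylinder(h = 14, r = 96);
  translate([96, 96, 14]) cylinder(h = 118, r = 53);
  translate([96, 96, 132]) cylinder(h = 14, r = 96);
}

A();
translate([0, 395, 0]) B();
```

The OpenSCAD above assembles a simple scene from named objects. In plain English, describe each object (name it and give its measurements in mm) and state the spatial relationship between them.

A is a four-legged stool. The seat is 348×265 mm, 39 mm thick, top at z = 397 mm. It stands on four square legs, each 28×28 mm in cross-section, from z = 0 to the seat underside, each flush with a corner of the seat.

B is a spool: two coaxial disc flanges of radius 96 mm and thickness 14 mm, joined by a core cylinder of radius 53 mm and height 118 mm. The lower flange rests on z = 0 and the three cylinders share a vertical axis.

The spool is on the floor beside the stool on its +y side.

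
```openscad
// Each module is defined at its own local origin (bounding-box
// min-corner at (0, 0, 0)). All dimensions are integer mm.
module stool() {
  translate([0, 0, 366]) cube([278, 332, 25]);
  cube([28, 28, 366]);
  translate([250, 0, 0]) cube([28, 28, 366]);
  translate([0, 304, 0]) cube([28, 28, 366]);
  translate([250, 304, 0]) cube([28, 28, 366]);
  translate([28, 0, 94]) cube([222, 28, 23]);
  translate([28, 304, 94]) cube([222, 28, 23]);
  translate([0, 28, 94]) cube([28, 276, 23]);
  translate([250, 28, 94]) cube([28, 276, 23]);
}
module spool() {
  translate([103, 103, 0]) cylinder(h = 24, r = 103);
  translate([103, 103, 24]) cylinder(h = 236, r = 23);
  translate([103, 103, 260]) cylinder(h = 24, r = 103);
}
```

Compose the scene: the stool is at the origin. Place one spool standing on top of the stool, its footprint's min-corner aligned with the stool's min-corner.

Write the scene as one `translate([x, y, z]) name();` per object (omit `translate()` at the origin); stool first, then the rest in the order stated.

stool();
translate([0, 0, 391]) spool();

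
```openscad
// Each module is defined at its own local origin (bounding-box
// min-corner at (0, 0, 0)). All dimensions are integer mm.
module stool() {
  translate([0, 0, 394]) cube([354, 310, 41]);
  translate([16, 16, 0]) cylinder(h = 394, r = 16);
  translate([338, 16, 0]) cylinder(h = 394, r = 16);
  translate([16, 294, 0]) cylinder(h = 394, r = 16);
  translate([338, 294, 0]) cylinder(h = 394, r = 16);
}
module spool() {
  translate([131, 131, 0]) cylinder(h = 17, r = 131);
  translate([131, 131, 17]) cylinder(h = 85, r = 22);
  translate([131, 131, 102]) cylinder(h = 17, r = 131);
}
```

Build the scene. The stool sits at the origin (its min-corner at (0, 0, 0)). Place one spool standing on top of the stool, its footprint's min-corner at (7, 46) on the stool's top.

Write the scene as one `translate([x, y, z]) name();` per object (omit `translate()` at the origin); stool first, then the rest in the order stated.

stool();
translate([7, 46, 435]) spool();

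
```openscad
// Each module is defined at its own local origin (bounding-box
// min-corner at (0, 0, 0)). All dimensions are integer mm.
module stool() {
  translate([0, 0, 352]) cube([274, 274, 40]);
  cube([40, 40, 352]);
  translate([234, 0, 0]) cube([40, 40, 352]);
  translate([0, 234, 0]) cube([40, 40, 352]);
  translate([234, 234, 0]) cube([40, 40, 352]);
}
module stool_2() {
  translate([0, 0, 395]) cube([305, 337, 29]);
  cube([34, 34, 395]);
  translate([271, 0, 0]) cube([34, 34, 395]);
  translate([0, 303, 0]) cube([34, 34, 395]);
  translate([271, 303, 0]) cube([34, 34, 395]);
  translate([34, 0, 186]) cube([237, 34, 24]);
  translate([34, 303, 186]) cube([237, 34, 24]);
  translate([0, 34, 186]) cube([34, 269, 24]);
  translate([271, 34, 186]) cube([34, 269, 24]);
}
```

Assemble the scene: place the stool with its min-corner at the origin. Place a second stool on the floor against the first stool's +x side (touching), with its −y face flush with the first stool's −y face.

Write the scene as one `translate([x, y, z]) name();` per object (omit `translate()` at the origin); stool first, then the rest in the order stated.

stool();
translate([274, 0, 0]) stool_2();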